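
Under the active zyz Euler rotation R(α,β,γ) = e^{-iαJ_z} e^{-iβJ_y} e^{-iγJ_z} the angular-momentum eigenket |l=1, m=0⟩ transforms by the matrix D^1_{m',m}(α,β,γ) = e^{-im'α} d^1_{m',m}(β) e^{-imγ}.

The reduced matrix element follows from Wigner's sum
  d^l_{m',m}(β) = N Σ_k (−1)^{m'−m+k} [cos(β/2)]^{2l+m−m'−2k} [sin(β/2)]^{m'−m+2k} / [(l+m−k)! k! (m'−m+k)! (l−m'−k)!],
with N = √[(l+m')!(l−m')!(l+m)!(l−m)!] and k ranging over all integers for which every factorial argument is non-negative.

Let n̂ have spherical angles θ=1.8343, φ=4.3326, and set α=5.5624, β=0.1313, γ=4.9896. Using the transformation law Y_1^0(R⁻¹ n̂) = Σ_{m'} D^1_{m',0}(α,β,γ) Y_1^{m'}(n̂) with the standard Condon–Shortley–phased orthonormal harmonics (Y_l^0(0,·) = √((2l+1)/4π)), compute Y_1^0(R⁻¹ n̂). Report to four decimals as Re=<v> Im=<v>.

Need the full column D^1_{m',0} for m'=−1..1 at α=5.5624, β=0.1313, γ=4.9896.
cos(β/2)=0.997846, sin(β/2)=0.065603
d^1_{-1,0}: single k=1 term ⇒ +0.092577;  D = +0.069552-0.061098i
d^1_{0,0}: k∈[0..1] ⇒ +0.995696 -0.004304 = +0.991393;  D = +0.991393+0.000000i
d^1_{1,0}: single k=0 term ⇒ -0.092577;  D = -0.069552-0.061098i
Y_1^{m'}(θ=1.8343,φ=4.3326) and Σ D·Y over m':
  (+0.0696-0.0611i)·(-0.1237+0.3098i)  (+0.9914+0.0000i)·(-0.1273+0.0000i)  (-0.0696-0.0611i)·(+0.1237+0.3098i)
Y_1^0(R⁻¹ n̂) = -0.105514+0.000000i

Re=-0.1055 Im=0.0000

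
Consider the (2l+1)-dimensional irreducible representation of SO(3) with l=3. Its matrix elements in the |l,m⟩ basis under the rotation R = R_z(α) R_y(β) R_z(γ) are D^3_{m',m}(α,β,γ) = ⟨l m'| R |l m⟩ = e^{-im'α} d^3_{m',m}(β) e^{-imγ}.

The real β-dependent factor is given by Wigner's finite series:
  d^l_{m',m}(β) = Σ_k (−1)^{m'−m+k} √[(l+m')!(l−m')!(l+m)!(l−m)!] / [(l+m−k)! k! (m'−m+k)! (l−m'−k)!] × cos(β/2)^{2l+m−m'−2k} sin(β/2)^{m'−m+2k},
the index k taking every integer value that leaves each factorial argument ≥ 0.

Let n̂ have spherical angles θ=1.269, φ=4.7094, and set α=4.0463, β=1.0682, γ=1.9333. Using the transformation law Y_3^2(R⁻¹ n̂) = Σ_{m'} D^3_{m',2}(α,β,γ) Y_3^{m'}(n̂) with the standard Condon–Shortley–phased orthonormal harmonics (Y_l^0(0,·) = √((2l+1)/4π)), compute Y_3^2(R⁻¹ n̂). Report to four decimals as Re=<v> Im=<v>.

Need the full column D^3_{m',2} for m'=−3..3 at α=4.0463, β=1.0682, γ=1.9333.
cos(β/2)=0.860727, sin(β/2)=0.509067
d^3_{-3,2}: single k=5 term ⇒ +0.072080;  D = -0.029281+0.065865i
d^3_{-2,2}: k∈[4..5] ⇒ +0.248771 -0.017404 = +0.231367;  D = -0.108149-0.204534i
d^3_{-1,2}: k∈[3..4] ⇒ +0.532047 -0.093055 = +0.438993;  D = +0.431924+0.078463i
d^3_{0,2}: k∈[2..3] ⇒ +0.779062 -0.272515 = +0.506547;  D = -0.379148+0.335912i
d^3_{1,2}: k∈[1..2] ⇒ +0.760505 -0.532047 = +0.228458;  D = -0.013453-0.228061i
d^3_{2,2}: k∈[0..1] ⇒ +0.406624 -0.711183 = -0.304559;  D = -0.250124-0.173765i
d^3_{3,2}: single k=0 term ⇒ -0.589085;  D = +0.563201-0.172700i
Y_3^{m'}(θ=1.269,φ=4.7094) and Σ D·Y over m':
  (-0.0293+0.0659i)·(+0.0033-0.3632i)  (-0.1081-0.2045i)·(-0.2769-0.0017i)  (+0.4319+0.0785i)·(+0.0005-0.1723i)  (-0.3791+0.3359i)·(-0.2838+0.0000i)  (-0.0135-0.2281i)·(-0.0005-0.1723i)  (-0.2501-0.1738i)·(-0.2769+0.0017i)  (+0.5632-0.1727i)·(-0.0033-0.3632i)
Y_3^2(R⁻¹ n̂) = +0.140486-0.255842i

Re=0.1405 Im=-0.2558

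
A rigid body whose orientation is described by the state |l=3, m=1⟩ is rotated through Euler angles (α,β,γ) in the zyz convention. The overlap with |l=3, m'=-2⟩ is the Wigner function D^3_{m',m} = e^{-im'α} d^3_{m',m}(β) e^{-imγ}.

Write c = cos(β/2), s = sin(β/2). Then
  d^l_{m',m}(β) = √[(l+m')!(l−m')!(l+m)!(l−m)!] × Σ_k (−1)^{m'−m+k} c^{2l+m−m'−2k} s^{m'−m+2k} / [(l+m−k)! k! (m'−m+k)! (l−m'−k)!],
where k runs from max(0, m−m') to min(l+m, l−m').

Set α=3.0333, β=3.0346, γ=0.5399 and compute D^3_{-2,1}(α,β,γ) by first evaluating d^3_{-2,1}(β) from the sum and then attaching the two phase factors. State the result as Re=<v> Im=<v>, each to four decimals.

Split into d^3_{-2,1}(β=3.0346) × two z-phases.
Half-angle: c=0.053471, s=0.998569. N=√(1·120·24·2)=75.894664
The bounds max(0,m−m')=3 and min(l+m,l−m')=4 give 2 terms
  k=3: (−1)^0·75.8947/(12)·0.0535^3·0.9986^3 = +0.000963
  k=4: (−1)^1·75.8947/(24)·0.0535^1·0.9986^5 = -0.167884
d^3_{-2,1}(3.0346) = +0.000963 -0.167884 = -0.166921
Attach z-rotation phases: D = e^{-i(-2)(3.0333)}·(-0.166921)·e^{-i(1)(0.5399)} = -0.121394+0.114569i

Re=-0.1214 Im=0.1146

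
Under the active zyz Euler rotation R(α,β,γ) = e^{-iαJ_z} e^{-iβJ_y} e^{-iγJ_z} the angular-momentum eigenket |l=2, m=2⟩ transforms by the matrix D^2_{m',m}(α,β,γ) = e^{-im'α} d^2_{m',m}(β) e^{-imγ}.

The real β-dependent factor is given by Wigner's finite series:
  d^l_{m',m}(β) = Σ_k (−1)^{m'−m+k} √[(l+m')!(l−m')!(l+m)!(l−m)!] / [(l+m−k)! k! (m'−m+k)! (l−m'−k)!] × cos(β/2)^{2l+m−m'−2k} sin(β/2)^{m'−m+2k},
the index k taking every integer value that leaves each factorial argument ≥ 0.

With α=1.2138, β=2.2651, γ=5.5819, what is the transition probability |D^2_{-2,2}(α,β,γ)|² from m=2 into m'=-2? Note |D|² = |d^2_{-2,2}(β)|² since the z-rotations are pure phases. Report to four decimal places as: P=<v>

D^2_{-2,2}(1.2138,2.2651,5.5819) = e^{-i·-2·1.2138}·d^2_{-2,2}(2.2651)·e^{-i·2·5.5819}. Compute d first:
Half-angle: c=0.424352, s=0.905497. N=√(1·24·24·1)=24.000000
k: max(0,(2)−(-2))=4 … min(2+(2),2−(-2))=4
  k=4: (−1)^0·24.0000/(24)·0.4244^0·0.9055^4 = +0.672277
d^2_{-2,2}(2.2651) = +0.672277
|D^2_{-2,2}|² = |d^2_{-2,2}(β)|² = (+0.672277)² = 0.451957 (the z-rotation phases have unit modulus)

P=0.4520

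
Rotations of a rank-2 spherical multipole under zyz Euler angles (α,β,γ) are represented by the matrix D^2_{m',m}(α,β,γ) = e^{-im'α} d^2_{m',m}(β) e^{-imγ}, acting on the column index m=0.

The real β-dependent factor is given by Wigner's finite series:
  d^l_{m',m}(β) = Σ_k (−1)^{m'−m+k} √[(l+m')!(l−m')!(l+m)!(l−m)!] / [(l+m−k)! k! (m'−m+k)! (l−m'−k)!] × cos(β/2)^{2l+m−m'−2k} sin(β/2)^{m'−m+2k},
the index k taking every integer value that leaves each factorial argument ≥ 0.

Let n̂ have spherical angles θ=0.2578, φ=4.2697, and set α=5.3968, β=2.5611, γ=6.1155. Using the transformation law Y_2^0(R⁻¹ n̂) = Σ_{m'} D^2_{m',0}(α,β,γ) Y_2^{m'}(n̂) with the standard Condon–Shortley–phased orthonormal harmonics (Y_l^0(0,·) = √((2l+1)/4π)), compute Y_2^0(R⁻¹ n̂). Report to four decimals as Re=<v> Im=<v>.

Re=0.2148 Im=0.0000

Need the full column D^2_{m',0} for m'=−2..2 at α=5.3968, β=2.5611, γ=6.1155.
cos(β/2)=0.286188, sin(β/2)=0.958173
d^2_{-2,0}: single k=2 term ⇒ +0.184191;  D = -0.036949-0.180446i
d^2_{-1,0}: k∈[1..2] ⇒ +0.055014 -0.616680 = -0.561666;  D = -0.355094+0.435174i
d^2_{0,0}: k∈[0..2] ⇒ +0.006708 -0.300782 +0.842901 = +0.548827;  D = +0.548827+0.000000i
d^2_{1,0}: k∈[0..1] ⇒ -0.055014 +0.616680 = +0.561666;  D = +0.355094+0.435174i
d^2_{2,0}: single k=0 term ⇒ +0.184191;  D = -0.036949+0.180446i
Y_2^{m'}(θ=0.2578,φ=4.2697) and Σ D·Y over m':
  (-0.0369-0.1804i)·(-0.0159-0.0194i)  (-0.3551+0.4352i)·(-0.0816+0.1721i)  (+0.5488+0.0000i)·(+0.5693+0.0000i)  (+0.3551+0.4352i)·(+0.0816+0.1721i)  (-0.0369+0.1804i)·(-0.0159+0.0194i)
Y_2^0(R⁻¹ n̂) = +0.214754+0.000000i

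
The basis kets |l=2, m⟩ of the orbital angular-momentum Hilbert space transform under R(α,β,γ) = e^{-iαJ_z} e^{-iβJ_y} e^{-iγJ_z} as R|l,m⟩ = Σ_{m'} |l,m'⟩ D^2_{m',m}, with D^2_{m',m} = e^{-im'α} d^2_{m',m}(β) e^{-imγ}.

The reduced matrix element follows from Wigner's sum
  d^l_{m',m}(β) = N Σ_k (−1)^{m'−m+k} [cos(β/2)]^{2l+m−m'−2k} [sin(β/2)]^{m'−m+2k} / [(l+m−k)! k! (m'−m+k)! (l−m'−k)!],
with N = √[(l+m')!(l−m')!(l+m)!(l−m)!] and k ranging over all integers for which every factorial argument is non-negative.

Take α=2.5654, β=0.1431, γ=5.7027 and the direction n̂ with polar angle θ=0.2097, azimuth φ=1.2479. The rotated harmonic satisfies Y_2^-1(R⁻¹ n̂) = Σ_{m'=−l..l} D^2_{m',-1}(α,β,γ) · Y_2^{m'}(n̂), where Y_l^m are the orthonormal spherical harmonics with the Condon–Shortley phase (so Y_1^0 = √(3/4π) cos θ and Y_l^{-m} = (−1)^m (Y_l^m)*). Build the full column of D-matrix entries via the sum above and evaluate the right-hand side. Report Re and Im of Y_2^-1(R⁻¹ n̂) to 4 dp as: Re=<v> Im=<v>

Re=0.0279 Im=0.1633

Need the full column D^2_{m',-1} for m'=−2..2 at α=2.5654, β=0.1431, γ=5.7027.
cos(β/2)=0.997441, sin(β/2)=0.071489
d^2_{-2,-1}: single k=1 term ⇒ +0.141883;  D = -0.022895-0.140024i
d^2_{-1,-1}: k∈[0..1] ⇒ +0.989805 -0.015254 = +0.974551;  D = -0.392143+0.892174i
d^2_{0,-1}: k∈[0..1] ⇒ -0.173771 +0.000893 = -0.172878;  D = -0.144560+0.094812i
d^2_{1,-1}: k∈[0..1] ⇒ +0.015254 -0.000026 = +0.015228;  D = -0.015227+0.000065i
d^2_{2,-1}: single k=0 term ⇒ -0.000729;  D = -0.000613-0.000394i
Y_2^{m'}(θ=0.2097,φ=1.2479) and Σ D·Y over m':
  (-0.0229-0.1400i)·(-0.0134-0.0101i)  (-0.3921+0.8922i)·(+0.0499-0.1492i)  (-0.1446+0.0948i)·(+0.5898+0.0000i)  (-0.0152+0.0001i)·(-0.0499-0.1492i)  (-0.0006-0.0004i)·(-0.0134+0.0101i)
Y_2^-1(R⁻¹ n̂) = +0.027928+0.163313i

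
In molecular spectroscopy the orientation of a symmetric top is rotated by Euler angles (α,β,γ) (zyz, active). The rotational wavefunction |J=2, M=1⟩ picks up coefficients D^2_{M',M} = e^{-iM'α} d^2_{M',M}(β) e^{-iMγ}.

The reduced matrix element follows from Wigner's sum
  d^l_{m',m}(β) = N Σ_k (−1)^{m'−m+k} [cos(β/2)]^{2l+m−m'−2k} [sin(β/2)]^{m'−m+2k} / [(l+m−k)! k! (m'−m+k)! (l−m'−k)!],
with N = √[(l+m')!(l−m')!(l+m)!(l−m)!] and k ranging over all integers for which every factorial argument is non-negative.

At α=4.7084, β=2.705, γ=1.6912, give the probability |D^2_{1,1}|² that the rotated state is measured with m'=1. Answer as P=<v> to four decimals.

D^2_{1,1}(4.7084,2.705,1.6912) = e^{-i·1·4.7084}·d^2_{1,1}(2.705)·e^{-i·1·1.6912}. Compute d first:
With c≡cos(β/2)=0.216567 and s≡sin(β/2)=0.976268, N=[6·1·6·1]^{1/2}=6.000000
k∈{0,1} keeps every argument non-negative
  k=0: (−1)^0·6.0000/(6)·0.2166^4·0.9763^0 = +0.002200
  k=1: (−1)^1·6.0000/(2)·0.2166^2·0.9763^2 = -0.134104
d^2_{1,1}(2.705) = +0.002200 -0.134104 = -0.131905
|D^2_{1,1}|² = |d^2_{1,1}(β)|² = (-0.131905)² = 0.017399 (the z-rotation phases have unit modulus)

P=0.0174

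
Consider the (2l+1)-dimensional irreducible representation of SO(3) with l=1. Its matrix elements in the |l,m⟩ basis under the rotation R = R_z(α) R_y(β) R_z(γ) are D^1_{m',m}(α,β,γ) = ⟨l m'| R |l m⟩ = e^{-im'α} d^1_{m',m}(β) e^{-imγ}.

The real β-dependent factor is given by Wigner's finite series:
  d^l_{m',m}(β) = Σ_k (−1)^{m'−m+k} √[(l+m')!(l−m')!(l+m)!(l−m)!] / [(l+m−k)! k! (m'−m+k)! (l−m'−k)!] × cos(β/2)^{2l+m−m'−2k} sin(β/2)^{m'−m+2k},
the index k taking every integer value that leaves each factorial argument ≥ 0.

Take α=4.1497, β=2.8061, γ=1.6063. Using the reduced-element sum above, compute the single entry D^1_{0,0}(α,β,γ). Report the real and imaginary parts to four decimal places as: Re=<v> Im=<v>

Re=-0.9442 Im=0.0000

First d^1_{0,0}(β=2.8061), then the phase factors e^{-i(0)α} and e^{-i(0)γ}:
Half-angle: c=0.166961, s=0.985964. N=√(1·1·1·1)=1.000000
k∈{0,1} keeps every argument non-negative
  k=0: (−1)^0·1.0000/(1)·0.1670^2·0.9860^0 = +0.027876
  k=1: (−1)^1·1.0000/(1)·0.1670^0·0.9860^2 = -0.972124
d^1_{0,0}(2.8061) = +0.027876 -0.972124 = -0.944248
Phases: e^{-i·(0)·4.1497}=+1.000000+0.000000i, e^{-i·(0)·1.6063}=+1.000000+0.000000i ⇒ D=-0.944248+0.000000i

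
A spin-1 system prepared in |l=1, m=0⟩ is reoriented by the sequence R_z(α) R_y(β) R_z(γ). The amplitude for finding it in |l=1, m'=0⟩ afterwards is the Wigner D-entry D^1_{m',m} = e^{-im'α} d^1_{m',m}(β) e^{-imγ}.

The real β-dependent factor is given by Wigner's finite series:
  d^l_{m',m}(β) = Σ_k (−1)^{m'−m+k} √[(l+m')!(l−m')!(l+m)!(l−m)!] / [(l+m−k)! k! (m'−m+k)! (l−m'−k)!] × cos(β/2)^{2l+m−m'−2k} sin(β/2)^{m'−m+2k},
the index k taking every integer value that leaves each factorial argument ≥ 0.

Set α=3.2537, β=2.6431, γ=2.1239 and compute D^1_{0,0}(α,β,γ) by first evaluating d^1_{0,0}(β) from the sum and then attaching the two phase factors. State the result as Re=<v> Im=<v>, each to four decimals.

Split into d^1_{0,0}(β=2.6431) × two z-phases.
c=cos(2.6431/2)=0.246674, s=sin(2.6431/2)=0.969099; N=√[1·1·1·1]=1.000000
The bounds max(0,m−m')=0 and min(l+m,l−m')=1 give 2 terms
  k=0: (−1)^0·1.0000/(1)·0.2467^2·0.9691^0 = +0.060848
  k=1: (−1)^1·1.0000/(1)·0.2467^0·0.9691^2 = -0.939152
d^1_{0,0}(2.6431) = +0.060848 -0.939152 = -0.878304
Phases: e^{-i·(0)·3.2537}=+1.000000+0.000000i, e^{-i·(0)·2.1239}=+1.000000+0.000000i ⇒ D=-0.878304+0.000000i

Re=-0.8783 Im=0.0000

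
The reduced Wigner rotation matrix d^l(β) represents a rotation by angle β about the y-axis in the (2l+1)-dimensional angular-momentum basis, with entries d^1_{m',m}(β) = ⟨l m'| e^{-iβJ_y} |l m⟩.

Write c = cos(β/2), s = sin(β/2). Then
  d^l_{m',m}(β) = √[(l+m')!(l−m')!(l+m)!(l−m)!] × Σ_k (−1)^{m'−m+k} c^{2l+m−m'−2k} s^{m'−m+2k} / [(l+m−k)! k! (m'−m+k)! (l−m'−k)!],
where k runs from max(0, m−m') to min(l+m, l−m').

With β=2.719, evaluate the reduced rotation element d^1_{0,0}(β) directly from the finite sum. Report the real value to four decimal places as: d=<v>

d^1_{0,0}(β=2.719) via Wigner's sum:
c=cos(2.719/2)=0.209728, s=sin(2.719/2)=0.977760; N=√[1·1·1·1]=1.000000
k∈{0,1} keeps every argument non-negative
  k=0: (−1)^0·1.0000/(1)·0.2097^2·0.9778^0 = +0.043986
  k=1: (−1)^1·1.0000/(1)·0.2097^0·0.9778^2 = -0.956014
d^1_{0,0}(2.719) = +0.043986 -0.956014 = -0.912029

d=-0.9120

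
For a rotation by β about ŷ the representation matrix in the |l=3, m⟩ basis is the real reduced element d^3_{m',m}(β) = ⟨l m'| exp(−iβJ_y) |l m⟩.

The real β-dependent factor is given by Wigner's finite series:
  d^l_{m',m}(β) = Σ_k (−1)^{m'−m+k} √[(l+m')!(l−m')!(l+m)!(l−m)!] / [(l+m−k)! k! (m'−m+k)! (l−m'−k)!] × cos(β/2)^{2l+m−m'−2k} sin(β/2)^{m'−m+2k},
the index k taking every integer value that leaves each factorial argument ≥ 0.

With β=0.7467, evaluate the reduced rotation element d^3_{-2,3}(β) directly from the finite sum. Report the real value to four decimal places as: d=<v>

d=0.0147

d^3_{-2,3}(β=0.7467) via Wigner's sum:
Half-angle: c=0.931111, s=0.364737. N=√(1·120·720·1)=293.938769
Admissible k: 5..5 (factorial args all ≥0)
  k=5: (−1)^0·293.9388/(120)·0.9311^1·0.3647^5 = +0.014722
d^3_{-2,3}(0.7467) = +0.014722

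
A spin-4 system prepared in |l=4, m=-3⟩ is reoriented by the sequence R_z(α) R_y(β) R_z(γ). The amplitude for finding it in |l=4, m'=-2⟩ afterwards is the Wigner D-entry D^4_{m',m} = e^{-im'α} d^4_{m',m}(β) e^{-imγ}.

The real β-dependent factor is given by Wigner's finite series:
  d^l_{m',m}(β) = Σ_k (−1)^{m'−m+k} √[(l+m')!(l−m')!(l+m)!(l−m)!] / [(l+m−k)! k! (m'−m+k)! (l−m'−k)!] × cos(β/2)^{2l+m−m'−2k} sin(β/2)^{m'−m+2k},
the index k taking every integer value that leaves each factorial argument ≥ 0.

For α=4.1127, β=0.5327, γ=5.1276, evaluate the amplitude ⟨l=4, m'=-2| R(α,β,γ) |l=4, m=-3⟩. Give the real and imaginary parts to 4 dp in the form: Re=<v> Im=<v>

First d^4_{-2,-3}(β=0.5327), then the phase factors e^{-i(-2)α} and e^{-i(-3)γ}:
c=cos(0.5327/2)=0.964738, s=sin(0.5327/2)=0.263212; N=√[2·720·1·5040]=2693.993318
k∈{0,1} keeps every argument non-negative
  k=0: (−1)^1·2693.9933/(720)·0.9647^7·0.2632^1 = -0.766012
  k=1: (−1)^2·2693.9933/(240)·0.9647^5·0.2632^3 = +0.171060
d^4_{-2,-3}(0.5327) = -0.766012 +0.171060 = -0.594951
Attach z-rotation phases: D = e^{-i(-2)(4.1127)}·(-0.594951)·e^{-i(-3)(5.1276)} = -0.027510+0.594315i

Re=-0.0275 Im=0.5943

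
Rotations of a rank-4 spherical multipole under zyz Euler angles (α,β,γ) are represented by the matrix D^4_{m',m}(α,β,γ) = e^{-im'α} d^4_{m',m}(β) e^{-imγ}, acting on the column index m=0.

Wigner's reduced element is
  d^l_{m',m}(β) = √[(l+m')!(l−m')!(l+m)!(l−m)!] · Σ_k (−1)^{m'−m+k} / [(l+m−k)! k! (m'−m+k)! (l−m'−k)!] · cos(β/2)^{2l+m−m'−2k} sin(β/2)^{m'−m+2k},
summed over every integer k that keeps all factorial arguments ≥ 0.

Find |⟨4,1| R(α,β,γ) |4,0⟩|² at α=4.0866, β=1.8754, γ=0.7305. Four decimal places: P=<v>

Split into d^4_{1,0}(β=1.8754) × two z-phases.
With c≡cos(β/2)=0.591644 and s≡sin(β/2)=0.806199, N=[120·6·24·24]^{1/2}=643.987578
k: max(0,(0)−(1))=0 … min(4+(0),4−(1))=3
  k=0: (−1)^1·643.9876/(144)·0.5916^7·0.8062^1 = -0.091491
  k=1: (−1)^2·643.9876/(24)·0.5916^5·0.8062^3 = +1.019285
  k=2: (−1)^3·643.9876/(24)·0.5916^3·0.8062^5 = -1.892604
  k=3: (−1)^4·643.9876/(144)·0.5916^1·0.8062^7 = +0.585697
d^4_{1,0}(1.8754) = -0.091491 +1.019285 -1.892604 +0.585697 = -0.379114
|D^4_{1,0}|² = |d^4_{1,0}(β)|² = (-0.379114)² = 0.143727 (the z-rotation phases have unit modulus)

P=0.1437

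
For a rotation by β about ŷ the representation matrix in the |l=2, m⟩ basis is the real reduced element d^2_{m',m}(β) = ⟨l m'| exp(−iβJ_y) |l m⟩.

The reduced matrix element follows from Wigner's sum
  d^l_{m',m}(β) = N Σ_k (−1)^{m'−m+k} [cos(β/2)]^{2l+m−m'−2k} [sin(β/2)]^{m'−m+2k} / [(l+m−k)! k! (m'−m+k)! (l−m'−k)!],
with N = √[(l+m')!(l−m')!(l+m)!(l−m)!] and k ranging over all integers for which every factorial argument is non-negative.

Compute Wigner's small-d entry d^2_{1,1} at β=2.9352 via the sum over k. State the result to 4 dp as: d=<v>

d^2_{1,1}(β=2.9352) via Wigner's sum:
Half-angle: c=0.103013, s=0.994680. N=√(6·1·6·1)=6.000000
The bounds max(0,m−m')=0 and min(l+m,l−m')=1 give 2 terms
  k=0: (−1)^0·6.0000/(6)·0.1030^4·0.9947^0 = +0.000113
  k=1: (−1)^1·6.0000/(2)·0.1030^2·0.9947^2 = -0.031497
d^2_{1,1}(2.9352) = +0.000113 -0.031497 = -0.031385

d=-0.0314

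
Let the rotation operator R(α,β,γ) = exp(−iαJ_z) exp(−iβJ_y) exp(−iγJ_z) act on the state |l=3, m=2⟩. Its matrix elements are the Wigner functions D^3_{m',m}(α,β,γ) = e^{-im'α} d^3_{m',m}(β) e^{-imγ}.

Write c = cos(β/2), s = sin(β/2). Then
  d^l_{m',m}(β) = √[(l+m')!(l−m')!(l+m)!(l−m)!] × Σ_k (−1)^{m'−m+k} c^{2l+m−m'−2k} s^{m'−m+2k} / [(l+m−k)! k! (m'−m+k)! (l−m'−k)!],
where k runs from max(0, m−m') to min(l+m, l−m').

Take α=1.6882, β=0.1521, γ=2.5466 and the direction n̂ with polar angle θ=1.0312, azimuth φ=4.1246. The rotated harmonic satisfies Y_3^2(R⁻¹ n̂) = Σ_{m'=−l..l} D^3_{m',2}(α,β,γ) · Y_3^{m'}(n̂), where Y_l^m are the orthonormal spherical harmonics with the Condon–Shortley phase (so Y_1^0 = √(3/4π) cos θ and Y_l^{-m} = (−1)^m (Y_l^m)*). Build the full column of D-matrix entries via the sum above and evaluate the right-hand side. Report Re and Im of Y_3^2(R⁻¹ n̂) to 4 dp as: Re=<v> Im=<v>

Need the full column D^3_{m',2} for m'=−3..3 at α=1.6882, β=0.1521, γ=2.5466.
cos(β/2)=0.997110, sin(β/2)=0.075977
d^3_{-3,2}: single k=5 term ⇒ +0.000006;  D = +0.000006-0.000000i
d^3_{-2,2}: k∈[4..5] ⇒ +0.000166 -0.000000 = +0.000165;  D = -0.000024-0.000164i
d^3_{-1,2}: k∈[3..4] ⇒ +0.002750 -0.000008 = +0.002742;  D = -0.002647+0.000714i
d^3_{0,2}: k∈[2..3] ⇒ +0.031253 -0.000181 = +0.031072;  D = +0.011549+0.028846i
d^3_{1,2}: k∈[1..2] ⇒ +0.236807 -0.002750 = +0.234057;  D = +0.205605-0.111846i
d^3_{2,2}: k∈[0..1] ⇒ +0.982782 -0.028530 = +0.954252;  D = -0.551046-0.779067i
d^3_{3,2}: single k=0 term ⇒ -0.183430;  D = +0.136317-0.122736i
Y_3^{m'}(θ=1.0312,φ=4.1246) and Σ D·Y over m':
  (+0.0000-0.0000i)·(+0.2586+0.0504i)  (-0.0000-0.0002i)·(-0.1488-0.3567i)  (-0.0026+0.0007i)·(-0.0492+0.0738i)  (+0.0115+0.0288i)·(-0.3221+0.0000i)  (+0.2056-0.1118i)·(+0.0492+0.0738i)  (-0.5510-0.7791i)·(-0.1488+0.3567i)  (+0.1363-0.1227i)·(-0.2586+0.0504i)
Y_3^2(R⁻¹ n̂) = +0.345483-0.041830i

Re=0.3455 Im=-0.0418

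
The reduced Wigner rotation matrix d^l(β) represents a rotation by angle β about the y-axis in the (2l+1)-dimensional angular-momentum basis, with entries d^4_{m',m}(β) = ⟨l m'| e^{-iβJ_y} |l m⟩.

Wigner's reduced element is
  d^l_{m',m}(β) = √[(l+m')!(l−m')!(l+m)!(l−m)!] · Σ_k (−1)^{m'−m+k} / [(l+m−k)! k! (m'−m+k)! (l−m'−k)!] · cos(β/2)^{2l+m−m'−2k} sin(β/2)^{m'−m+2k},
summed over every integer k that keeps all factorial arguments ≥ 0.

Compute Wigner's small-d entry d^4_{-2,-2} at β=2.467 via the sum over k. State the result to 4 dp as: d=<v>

d^4_{-2,-2}(β=2.467) via Wigner's sum:
With c≡cos(β/2)=0.330937 and s≡sin(β/2)=0.943653, N=[2·720·2·720]^{1/2}=1440.000000
The bounds max(0,m−m')=0 and min(l+m,l−m')=2 give 3 terms
  k=0: (−1)^0·1440.0000/(1440)·0.3309^8·0.9437^0 = +0.000144
  k=1: (−1)^1·1440.0000/(120)·0.3309^6·0.9437^2 = -0.014037
  k=2: (−1)^2·1440.0000/(96)·0.3309^4·0.9437^4 = +0.142666
d^4_{-2,-2}(2.467) = +0.000144 -0.014037 +0.142666 = +0.128773

d=0.1288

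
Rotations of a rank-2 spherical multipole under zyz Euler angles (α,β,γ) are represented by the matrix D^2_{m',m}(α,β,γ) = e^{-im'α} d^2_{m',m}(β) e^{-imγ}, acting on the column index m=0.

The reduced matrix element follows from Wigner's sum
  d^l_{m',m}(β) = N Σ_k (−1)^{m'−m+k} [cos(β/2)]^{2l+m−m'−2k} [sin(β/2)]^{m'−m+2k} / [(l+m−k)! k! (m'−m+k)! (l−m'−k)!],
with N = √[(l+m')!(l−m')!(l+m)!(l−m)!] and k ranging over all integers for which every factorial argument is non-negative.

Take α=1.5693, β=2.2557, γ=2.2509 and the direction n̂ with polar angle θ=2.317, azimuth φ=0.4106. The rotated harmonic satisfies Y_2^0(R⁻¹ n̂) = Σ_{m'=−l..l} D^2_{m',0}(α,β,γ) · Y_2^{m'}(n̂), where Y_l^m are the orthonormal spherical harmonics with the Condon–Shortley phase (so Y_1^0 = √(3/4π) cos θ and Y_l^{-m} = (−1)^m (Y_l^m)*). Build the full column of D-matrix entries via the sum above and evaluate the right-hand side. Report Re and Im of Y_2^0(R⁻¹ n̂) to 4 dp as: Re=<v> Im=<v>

Need the full column D^2_{m',0} for m'=−2..2 at α=1.5693, β=2.2557, γ=2.2509.
cos(β/2)=0.428603, sin(β/2)=0.903493
d^2_{-2,0}: single k=2 term ⇒ +0.367313;  D = -0.367311+0.001099i
d^2_{-1,0}: k∈[1..2] ⇒ +0.174248 -0.774293 = -0.600045;  D = -0.000898-0.600044i
d^2_{0,0}: k∈[0..2] ⇒ +0.033746 -0.599819 +0.666344 = +0.100271;  D = +0.100271+0.000000i
d^2_{1,0}: k∈[0..1] ⇒ -0.174248 +0.774293 = +0.600045;  D = +0.000898-0.600044i
d^2_{2,0}: single k=0 term ⇒ +0.367313;  D = -0.367311-0.001099i
Y_2^{m'}(θ=2.317,φ=0.4106) and Σ D·Y over m':
  (-0.3673+0.0011i)·(+0.1419-0.1524i)  (-0.0009-0.6000i)·(-0.3531+0.1537i)  (+0.1003+0.0000i)·(+0.1206+0.0000i)  (+0.0009-0.6000i)·(+0.3531+0.1537i)  (-0.3673-0.0011i)·(+0.1419+0.1524i)
Y_2^0(R⁻¹ n̂) = +0.093293-0.000000i

Re=0.0933 Im=0.0000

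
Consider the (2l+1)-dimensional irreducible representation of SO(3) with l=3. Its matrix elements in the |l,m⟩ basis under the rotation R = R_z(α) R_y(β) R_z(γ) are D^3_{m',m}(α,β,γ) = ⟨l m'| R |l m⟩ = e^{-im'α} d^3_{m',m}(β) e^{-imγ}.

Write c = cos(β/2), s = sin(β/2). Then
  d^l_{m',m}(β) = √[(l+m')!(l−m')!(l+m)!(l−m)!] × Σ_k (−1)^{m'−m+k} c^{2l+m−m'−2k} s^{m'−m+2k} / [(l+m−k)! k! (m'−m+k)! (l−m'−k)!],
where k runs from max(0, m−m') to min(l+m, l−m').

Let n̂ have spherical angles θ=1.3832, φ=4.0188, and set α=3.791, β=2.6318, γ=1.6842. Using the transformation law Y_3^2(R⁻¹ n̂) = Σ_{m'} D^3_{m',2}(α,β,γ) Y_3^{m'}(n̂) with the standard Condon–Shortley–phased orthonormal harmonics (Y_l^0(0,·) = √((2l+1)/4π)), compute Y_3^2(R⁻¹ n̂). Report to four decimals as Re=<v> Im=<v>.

Need the full column D^3_{m',2} for m'=−3..3 at α=3.791, β=2.6318, γ=1.6842.
cos(β/2)=0.252145, sin(β/2)=0.967689
d^3_{-3,2}: single k=5 term ⇒ +0.524090;  D = -0.078640+0.518157i
d^3_{-2,2}: k∈[4..5] ⇒ +0.278750 -0.821138 = -0.542388;  D = +0.259458+0.476304i
d^3_{-1,2}: k∈[3..4] ⇒ +0.091873 -0.676598 = -0.584724;  D = -0.533284-0.239815i
d^3_{0,2}: k∈[2..3] ⇒ +0.020732 -0.305355 = -0.284624;  D = +0.277334-0.064003i
d^3_{1,2}: k∈[1..2] ⇒ +0.003119 -0.091873 = -0.088755;  D = -0.056809+0.068192i
d^3_{2,2}: k∈[0..1] ⇒ +0.000257 -0.018925 = -0.018668;  D = +0.000843-0.018649i
d^3_{3,2}: single k=0 term ⇒ -0.002416;  D = +0.001373+0.001988i
Y_3^{m'}(θ=1.3832,φ=4.0188) and Σ D·Y over m':
  (-0.0786+0.5182i)·(+0.3453+0.1931i)  (+0.2595+0.4763i)·(-0.0336-0.1809i)  (-0.5333-0.2398i)·(+0.1677-0.2017i)  (+0.2773-0.0640i)·(-0.1967+0.0000i)  (-0.0568+0.0682i)·(-0.1677-0.2017i)  (+0.0008-0.0186i)·(-0.0336+0.1809i)  (+0.0014+0.0020i)·(-0.3453+0.1931i)
Y_3^2(R⁻¹ n̂) = -0.216365+0.181119i

Re=-0.2164 Im=0.1811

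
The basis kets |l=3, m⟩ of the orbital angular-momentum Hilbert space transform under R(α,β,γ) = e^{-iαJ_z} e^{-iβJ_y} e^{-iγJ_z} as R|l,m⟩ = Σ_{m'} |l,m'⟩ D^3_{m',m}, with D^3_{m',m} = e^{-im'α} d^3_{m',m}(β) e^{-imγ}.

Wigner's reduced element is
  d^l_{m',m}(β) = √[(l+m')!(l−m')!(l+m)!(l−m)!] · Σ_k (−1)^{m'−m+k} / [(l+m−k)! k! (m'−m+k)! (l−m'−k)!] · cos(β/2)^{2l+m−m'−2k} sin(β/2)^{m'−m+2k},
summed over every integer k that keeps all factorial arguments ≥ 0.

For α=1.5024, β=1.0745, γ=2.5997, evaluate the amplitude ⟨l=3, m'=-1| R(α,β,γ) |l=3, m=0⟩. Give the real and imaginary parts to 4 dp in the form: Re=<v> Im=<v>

Split into d^3_{-1,0}(β=1.0745) × two z-phases.
With c≡cos(β/2)=0.859119 and s≡sin(β/2)=0.511775, N=[2·24·6·6]^{1/2}=41.569219
The bounds max(0,m−m')=1 and min(l+m,l−m')=3 give 3 terms
  k=1: (−1)^0·41.5692/(12)·0.8591^5·0.5118^1 = +0.829731
  k=2: (−1)^1·41.5692/(4)·0.8591^3·0.5118^3 = -0.883304
  k=3: (−1)^2·41.5692/(12)·0.8591^1·0.5118^5 = +0.104482
d^3_{-1,0}(1.0745) = +0.829731 -0.883304 +0.104482 = +0.050909
D = (+0.068343+0.997662i)·(+0.050909)·(+1.000000+0.000000i) = +0.003479+0.050790i

Re=0.0035 Im=0.0508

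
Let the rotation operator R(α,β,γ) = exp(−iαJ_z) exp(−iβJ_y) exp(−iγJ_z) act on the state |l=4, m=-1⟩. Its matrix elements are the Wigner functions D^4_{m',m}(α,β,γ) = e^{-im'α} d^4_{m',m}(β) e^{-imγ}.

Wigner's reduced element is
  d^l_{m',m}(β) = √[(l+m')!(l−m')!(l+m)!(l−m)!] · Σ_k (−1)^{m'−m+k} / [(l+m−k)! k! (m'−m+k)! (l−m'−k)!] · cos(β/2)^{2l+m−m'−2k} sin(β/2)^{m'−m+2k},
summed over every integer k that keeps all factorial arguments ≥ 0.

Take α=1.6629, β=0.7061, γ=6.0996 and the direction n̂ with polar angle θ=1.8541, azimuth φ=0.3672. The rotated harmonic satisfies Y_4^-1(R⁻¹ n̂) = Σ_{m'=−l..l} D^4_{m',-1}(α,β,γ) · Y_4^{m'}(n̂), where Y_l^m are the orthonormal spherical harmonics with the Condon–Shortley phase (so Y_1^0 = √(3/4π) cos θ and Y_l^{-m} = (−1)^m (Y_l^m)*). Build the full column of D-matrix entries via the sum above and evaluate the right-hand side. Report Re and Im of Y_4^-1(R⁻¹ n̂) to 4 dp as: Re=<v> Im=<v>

Need the full column D^4_{m',-1} for m'=−4..4 at α=1.6629, β=0.7061, γ=6.0996.
cos(β/2)=0.938323, sin(β/2)=0.345761
d^4_{-4,-1}: single k=3 term ⇒ +0.225001;  D = +0.221168+0.041350i
d^4_{-3,-1}: k∈[2..3] ⇒ +0.647643 -0.146566 = +0.501077;  D = +0.046396-0.498925i
d^4_{-2,-1}: k∈[1..3] ⇒ +0.939458 -0.637817 +0.057737 = +0.359378;  D = -0.359378-0.000224i
d^4_{-1,-1}: k∈[0..3] ⇒ +0.600921 -1.223931 +0.332380 -0.015044 = -0.305674;  D = -0.027925-0.304396i
d^4_{0,-1}: k∈[0..3] ⇒ -0.990276 +0.806782 -0.109548 +0.002479 = -0.290563;  D = -0.285681+0.053044i
d^4_{1,-1}: k∈[0..3] ⇒ +0.815954 -0.332380 +0.022566 -0.000204 = +0.505935;  D = -0.137721-0.486830i
d^4_{2,-1}: k∈[0..2] ⇒ -0.425211 +0.086605 -0.002352 = -0.340958;  D = +0.318156-0.122594i
d^4_{3,-1}: k∈[0..1] ⇒ +0.146566 -0.011941 = +0.134625;  D = +0.059754+0.120637i
d^4_{4,-1}: single k=0 term ⇒ -0.030551;  D = -0.026014+0.016021i
Y_4^{m'}(θ=1.8541,φ=0.3672) and Σ D·Y over m':
  (+0.2212+0.0414i)·(+0.0383-0.3741i)  (+0.0464-0.4989i)·(-0.1400+0.2762i)  (-0.3594-0.0002i)·(-0.1037+0.0936i)  (-0.0279-0.3044i)·(+0.2907-0.1118i)  (-0.2857+0.0530i)·(+0.0920+0.0000i)  (-0.1377-0.4868i)·(-0.2907-0.1118i)  (+0.3182-0.1226i)·(-0.1037-0.0936i)  (+0.0598+0.1206i)·(+0.1400+0.2762i)  (-0.0260+0.0160i)·(+0.0383+0.3741i)
Y_4^-1(R⁻¹ n̂) = +0.033292+0.051533i

Re=0.0333 Im=0.0515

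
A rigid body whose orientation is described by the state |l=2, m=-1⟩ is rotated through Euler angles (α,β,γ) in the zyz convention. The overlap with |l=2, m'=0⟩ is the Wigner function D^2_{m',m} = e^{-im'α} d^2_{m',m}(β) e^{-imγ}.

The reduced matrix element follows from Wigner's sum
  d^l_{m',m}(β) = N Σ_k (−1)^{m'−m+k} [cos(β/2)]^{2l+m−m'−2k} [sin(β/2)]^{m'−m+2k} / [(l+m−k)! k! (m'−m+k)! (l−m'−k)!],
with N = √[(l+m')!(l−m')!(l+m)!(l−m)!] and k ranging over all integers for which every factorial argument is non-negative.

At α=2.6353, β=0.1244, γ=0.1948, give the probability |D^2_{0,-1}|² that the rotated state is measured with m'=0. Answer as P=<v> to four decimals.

P=0.0227

First d^2_{0,-1}(β=0.1244), then the phase factors e^{-i(0)α} and e^{-i(-1)γ}:
Half-angle: c=0.998066, s=0.062160. N=√(2·2·1·6)=4.898979
k∈{0,1} keeps every argument non-negative
  k=0: (−1)^1·4.8990/(2)·0.9981^3·0.0622^1 = -0.151378
  k=1: (−1)^2·4.8990/(2)·0.9981^1·0.0622^3 = +0.000587
d^2_{0,-1}(0.1244) = -0.151378 +0.000587 = -0.150791
|D^2_{0,-1}|² = |d^2_{0,-1}(β)|² = (-0.150791)² = 0.022738 (the z-rotation phases have unit modulus)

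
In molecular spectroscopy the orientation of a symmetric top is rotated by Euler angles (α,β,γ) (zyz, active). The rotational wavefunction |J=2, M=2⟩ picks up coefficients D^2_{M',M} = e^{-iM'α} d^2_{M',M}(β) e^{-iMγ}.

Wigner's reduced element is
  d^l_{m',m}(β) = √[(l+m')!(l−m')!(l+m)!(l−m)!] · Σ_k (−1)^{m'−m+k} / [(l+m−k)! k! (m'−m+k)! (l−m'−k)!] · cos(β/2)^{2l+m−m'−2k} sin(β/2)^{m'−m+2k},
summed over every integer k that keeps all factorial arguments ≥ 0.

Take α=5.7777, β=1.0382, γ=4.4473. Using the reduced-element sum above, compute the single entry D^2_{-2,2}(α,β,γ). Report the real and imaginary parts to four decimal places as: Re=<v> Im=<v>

D^2_{-2,2}(5.7777,1.0382,4.4473) = e^{-i·-2·5.7777}·d^2_{-2,2}(1.0382)·e^{-i·2·4.4473}. Compute d first:
c=cos(1.0382/2)=0.868266, s=sin(1.0382/2)=0.496099; N=√[1·24·24·1]=24.000000
Admissible k: 4..4 (factorial args all ≥0)
  k=4: (−1)^0·24.0000/(24)·0.8683^0·0.4961^4 = +0.060572
d^2_{-2,2}(1.0382) = +0.060572
D = (+0.531039-0.847348i)·(+0.060572)·(-0.862717-0.505687i) = -0.053705+0.028014i

Re=-0.0537 Im=0.0280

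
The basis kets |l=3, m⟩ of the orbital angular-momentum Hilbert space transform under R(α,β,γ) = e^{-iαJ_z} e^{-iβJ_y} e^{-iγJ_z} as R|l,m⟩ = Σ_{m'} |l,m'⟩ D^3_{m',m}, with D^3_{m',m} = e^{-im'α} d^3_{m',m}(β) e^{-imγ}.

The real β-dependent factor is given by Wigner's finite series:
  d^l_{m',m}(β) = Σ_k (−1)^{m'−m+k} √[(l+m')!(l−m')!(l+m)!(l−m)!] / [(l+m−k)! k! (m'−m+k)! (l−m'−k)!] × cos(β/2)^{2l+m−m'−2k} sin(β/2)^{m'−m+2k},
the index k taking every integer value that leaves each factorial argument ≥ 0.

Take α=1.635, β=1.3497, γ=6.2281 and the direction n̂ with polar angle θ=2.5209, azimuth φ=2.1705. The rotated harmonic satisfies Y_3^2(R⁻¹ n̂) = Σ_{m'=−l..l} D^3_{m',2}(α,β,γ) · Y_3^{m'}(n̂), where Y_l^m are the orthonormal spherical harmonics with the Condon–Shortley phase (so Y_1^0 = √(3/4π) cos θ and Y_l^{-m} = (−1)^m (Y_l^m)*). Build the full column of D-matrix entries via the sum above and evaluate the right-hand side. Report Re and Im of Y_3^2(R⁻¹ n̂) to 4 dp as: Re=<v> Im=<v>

Re=0.2103 Im=0.1940

Need the full column D^3_{m',2} for m'=−3..3 at α=1.635, β=1.3497, γ=6.2281.
cos(β/2)=0.780801, sin(β/2)=0.624780
d^3_{-3,2}: single k=5 term ⇒ +0.182076;  D = +0.054291-0.173793i
d^3_{-2,2}: k∈[4..5] ⇒ +0.464472 -0.059479 = +0.404993;  D = -0.393521-0.095708i
d^3_{-1,2}: k∈[3..4] ⇒ +0.734230 -0.235059 = +0.499172;  D = -0.086602+0.491602i
d^3_{0,2}: k∈[2..3] ⇒ +0.794650 -0.508803 = +0.285847;  D = +0.284114+0.031428i
d^3_{1,2}: k∈[1..2] ⇒ +0.573361 -0.734230 = -0.160869;  D = -0.007392+0.160699i
d^3_{2,2}: k∈[0..1] ⇒ +0.226590 -0.725413 = -0.498823;  D = +0.498740-0.009096i
d^3_{3,2}: single k=0 term ⇒ -0.444124;  D = -0.036572-0.442615i
Y_3^{m'}(θ=2.5209,φ=2.1705) and Σ D·Y over m':
  (+0.0543-0.1738i)·(+0.0800-0.0186i)  (-0.3935-0.0957i)·(+0.1021-0.2620i)  (-0.0866+0.4916i)·(-0.2449-0.3582i)  (+0.2841+0.0314i)·(-0.0937+0.0000i)  (-0.0074+0.1607i)·(+0.2449-0.3582i)  (+0.4987-0.0091i)·(+0.1021+0.2620i)  (-0.0366-0.4426i)·(-0.0800-0.0186i)
Y_3^2(R⁻¹ n̂) = +0.210300+0.193958i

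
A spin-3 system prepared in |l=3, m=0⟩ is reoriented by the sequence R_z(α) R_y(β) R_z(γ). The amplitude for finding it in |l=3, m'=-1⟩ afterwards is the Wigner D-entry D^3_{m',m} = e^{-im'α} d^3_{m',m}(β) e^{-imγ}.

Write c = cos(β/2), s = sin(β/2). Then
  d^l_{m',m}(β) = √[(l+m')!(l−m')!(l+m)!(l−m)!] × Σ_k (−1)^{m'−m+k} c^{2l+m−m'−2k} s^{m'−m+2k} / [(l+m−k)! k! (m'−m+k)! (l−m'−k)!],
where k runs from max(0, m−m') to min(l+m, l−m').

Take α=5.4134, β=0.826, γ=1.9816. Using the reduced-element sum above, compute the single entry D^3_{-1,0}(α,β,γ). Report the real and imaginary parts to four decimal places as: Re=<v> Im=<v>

Split into d^3_{-1,0}(β=0.826) × two z-phases.
With c≡cos(β/2)=0.915921 and s≡sin(β/2)=0.401359, N=[2·24·6·6]^{1/2}=41.569219
k: max(0,(0)−(-1))=1 … min(3+(0),3−(-1))=3
  k=1: (−1)^0·41.5692/(12)·0.9159^5·0.4014^1 = +0.896217
  k=2: (−1)^1·41.5692/(4)·0.9159^3·0.4014^3 = -0.516279
  k=3: (−1)^2·41.5692/(12)·0.9159^1·0.4014^5 = +0.033046
d^3_{-1,0}(0.826) = +0.896217 -0.516279 +0.033046 = +0.412984
Phases: e^{-i·(-1)·5.4134}=+0.644991-0.764190i, e^{-i·(0)·1.9816}=+1.000000+0.000000i ⇒ D=+0.266371-0.315598i

Re=0.2664 Im=-0.3156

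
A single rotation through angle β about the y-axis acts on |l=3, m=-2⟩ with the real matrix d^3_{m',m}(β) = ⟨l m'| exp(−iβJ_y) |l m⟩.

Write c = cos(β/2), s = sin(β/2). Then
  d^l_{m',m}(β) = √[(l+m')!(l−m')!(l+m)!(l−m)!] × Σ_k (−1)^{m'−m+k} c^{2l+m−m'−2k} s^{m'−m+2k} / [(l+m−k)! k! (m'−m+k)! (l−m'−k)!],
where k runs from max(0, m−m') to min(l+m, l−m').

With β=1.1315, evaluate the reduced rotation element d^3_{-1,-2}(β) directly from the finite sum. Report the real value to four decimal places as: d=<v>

d=-0.1407

d^3_{-1,-2}(β=1.1315) via Wigner's sum:
Half-angle: c=0.844187, s=0.536049. N=√(2·24·1·120)=75.894664
k: max(0,(-2)−(-1))=0 … min(3+(-2),3−(-1))=1
  k=0: (−1)^1·75.8947/(24)·0.8442^5·0.5360^1 = -0.726771
  k=1: (−1)^2·75.8947/(12)·0.8442^3·0.5360^3 = +0.586083
d^3_{-1,-2}(1.1315) = -0.726771 +0.586083 = -0.140687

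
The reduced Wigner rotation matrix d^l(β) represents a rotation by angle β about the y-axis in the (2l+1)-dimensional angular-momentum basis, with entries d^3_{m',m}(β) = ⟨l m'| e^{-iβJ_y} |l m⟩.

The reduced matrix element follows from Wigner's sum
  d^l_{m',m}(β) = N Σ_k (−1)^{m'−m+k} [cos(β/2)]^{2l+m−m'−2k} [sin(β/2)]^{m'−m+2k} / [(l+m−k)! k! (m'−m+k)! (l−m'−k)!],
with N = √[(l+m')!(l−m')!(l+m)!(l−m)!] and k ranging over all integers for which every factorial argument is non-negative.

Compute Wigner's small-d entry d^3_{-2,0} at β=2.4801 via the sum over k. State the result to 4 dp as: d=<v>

d^3_{-2,0}(β=2.4801) via Wigner's sum:
With c≡cos(β/2)=0.324749 and s≡sin(β/2)=0.945800, N=[1·120·6·6]^{1/2}=65.726707
k∈{2,3} keeps every argument non-negative
  k=2: (−1)^0·65.7267/(12)·0.3247^4·0.9458^2 = +0.054494
  k=3: (−1)^1·65.7267/(12)·0.3247^2·0.9458^4 = -0.462226
d^3_{-2,0}(2.4801) = +0.054494 -0.462226 = -0.407731

d=-0.4077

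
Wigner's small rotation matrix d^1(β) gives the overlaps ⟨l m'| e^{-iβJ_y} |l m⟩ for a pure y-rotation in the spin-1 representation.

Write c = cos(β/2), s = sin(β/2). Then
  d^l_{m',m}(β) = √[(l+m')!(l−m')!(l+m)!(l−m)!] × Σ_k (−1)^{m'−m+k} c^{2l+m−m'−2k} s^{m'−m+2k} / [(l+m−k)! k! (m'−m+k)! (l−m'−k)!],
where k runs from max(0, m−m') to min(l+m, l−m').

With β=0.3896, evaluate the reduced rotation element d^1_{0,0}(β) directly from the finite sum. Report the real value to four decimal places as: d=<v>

d=0.9251

d^1_{0,0}(β=0.3896) via Wigner's sum:
c=cos(0.3896/2)=0.981086, s=sin(0.3896/2)=0.193570; N=√[1·1·1·1]=1.000000
Admissible k: 0..1 (factorial args all ≥0)
  k=0: (−1)^0·1.0000/(1)·0.9811^2·0.1936^0 = +0.962531
  k=1: (−1)^1·1.0000/(1)·0.9811^0·0.1936^2 = -0.037469
d^1_{0,0}(0.3896) = +0.962531 -0.037469 = +0.925061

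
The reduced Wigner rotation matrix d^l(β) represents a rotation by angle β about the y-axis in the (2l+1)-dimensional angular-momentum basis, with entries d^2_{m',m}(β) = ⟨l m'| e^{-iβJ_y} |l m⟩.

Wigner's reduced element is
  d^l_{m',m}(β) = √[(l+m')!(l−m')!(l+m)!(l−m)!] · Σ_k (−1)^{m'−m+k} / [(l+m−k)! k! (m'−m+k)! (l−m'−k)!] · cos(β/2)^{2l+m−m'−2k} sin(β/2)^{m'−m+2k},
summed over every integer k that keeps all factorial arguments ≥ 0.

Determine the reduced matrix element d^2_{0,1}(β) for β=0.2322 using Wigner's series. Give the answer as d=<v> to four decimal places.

d=0.2743

d^2_{0,1}(β=0.2322) via Wigner's sum:
Half-angle: c=0.993268, s=0.115839. N=√(2·2·6·1)=4.898979
The bounds max(0,m−m')=1 and min(l+m,l−m')=2 give 2 terms
  k=1: (−1)^0·4.8990/(2)·0.9933^3·0.1158^1 = +0.278055
  k=2: (−1)^1·4.8990/(2)·0.9933^1·0.1158^3 = -0.003782
d^2_{0,1}(0.2322) = +0.278055 -0.003782 = +0.274273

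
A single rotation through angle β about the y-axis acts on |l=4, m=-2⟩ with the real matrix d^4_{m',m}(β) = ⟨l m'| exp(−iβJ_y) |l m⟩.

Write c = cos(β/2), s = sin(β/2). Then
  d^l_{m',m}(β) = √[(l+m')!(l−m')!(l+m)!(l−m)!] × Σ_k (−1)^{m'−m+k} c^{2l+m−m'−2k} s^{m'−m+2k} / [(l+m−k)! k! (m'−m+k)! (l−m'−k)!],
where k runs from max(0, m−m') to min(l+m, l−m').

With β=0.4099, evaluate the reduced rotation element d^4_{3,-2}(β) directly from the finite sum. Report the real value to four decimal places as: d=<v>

d=-0.0036

d^4_{3,-2}(β=0.4099) via Wigner's sum:
c=cos(0.4099/2)=0.979071, s=sin(0.4099/2)=0.203518; N=√[5040·1·2·720]=2693.993318
The bounds max(0,m−m')=0 and min(l+m,l−m')=1 give 2 terms
  k=0: (−1)^5·2693.9933/(240)·0.9791^3·0.2035^5 = -0.003678
  k=1: (−1)^6·2693.9933/(720)·0.9791^1·0.2035^7 = +0.000053
d^4_{3,-2}(0.4099) = -0.003678 +0.000053 = -0.003625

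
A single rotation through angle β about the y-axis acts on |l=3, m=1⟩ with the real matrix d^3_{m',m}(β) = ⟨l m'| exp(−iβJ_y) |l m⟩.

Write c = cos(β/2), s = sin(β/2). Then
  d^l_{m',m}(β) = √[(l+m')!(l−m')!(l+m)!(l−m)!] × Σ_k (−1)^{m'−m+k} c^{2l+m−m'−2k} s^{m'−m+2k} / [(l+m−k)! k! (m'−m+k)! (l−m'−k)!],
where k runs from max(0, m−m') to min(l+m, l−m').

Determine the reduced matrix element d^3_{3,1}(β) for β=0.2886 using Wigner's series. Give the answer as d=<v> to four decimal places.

d=0.0768

d^3_{3,1}(β=0.2886) via Wigner's sum:
c=cos(0.2886/2)=0.989607, s=sin(0.2886/2)=0.143800; N=√[720·1·24·2]=185.903201
The bounds max(0,m−m')=0 and min(l+m,l−m')=0 give 1 term
  k=0: (−1)^2·185.9032/(48)·0.9896^4·0.1438^2 = +0.076809
d^3_{3,1}(0.2886) = +0.076809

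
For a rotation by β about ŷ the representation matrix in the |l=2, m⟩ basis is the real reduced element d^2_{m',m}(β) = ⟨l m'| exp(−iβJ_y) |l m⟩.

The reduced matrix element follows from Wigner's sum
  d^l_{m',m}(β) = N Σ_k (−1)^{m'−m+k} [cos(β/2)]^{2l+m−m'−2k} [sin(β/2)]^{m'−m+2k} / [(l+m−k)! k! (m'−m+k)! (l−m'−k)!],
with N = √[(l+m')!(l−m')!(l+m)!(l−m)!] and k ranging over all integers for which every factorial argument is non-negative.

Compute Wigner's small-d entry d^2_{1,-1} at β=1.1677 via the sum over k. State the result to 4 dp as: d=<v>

d^2_{1,-1}(β=1.1677) via Wigner's sum:
Half-angle: c=0.834347, s=0.551240. N=√(6·1·1·6)=6.000000
k: max(0,(-1)−(1))=0 … min(2+(-1),2−(1))=1
  k=0: (−1)^2·6.0000/(2)·0.8343^2·0.5512^2 = +0.634594
  k=1: (−1)^3·6.0000/(6)·0.8343^0·0.5512^4 = -0.092334
d^2_{1,-1}(1.1677) = +0.634594 -0.092334 = +0.542260

d=0.5423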